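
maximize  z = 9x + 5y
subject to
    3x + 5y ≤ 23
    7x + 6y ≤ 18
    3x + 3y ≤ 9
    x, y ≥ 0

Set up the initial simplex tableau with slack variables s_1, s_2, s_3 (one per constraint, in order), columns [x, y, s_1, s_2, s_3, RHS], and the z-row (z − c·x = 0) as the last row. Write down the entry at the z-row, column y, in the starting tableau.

-5

The z-row carries the negated objective coefficients: the y entry is -5.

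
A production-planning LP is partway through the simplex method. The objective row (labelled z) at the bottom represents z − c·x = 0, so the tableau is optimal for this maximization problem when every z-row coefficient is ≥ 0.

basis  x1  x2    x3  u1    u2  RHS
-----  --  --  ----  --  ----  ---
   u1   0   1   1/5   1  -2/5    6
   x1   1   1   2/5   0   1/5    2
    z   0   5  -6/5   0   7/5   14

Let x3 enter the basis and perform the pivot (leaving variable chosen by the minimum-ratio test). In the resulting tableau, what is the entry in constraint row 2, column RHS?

Ratio test on column x3 — row 1: 6/(1/5) = 30; row 2: 2/(2/5) = 5. Minimum is 5 at row 2 (x1 leaves); pivot element 2/5.
Divide row 2 by 2/5; eliminate column x3 from the other rows.
In the new row 2, the RHS entry is the old entry divided by the pivot: 2/(2/5) = 5.

5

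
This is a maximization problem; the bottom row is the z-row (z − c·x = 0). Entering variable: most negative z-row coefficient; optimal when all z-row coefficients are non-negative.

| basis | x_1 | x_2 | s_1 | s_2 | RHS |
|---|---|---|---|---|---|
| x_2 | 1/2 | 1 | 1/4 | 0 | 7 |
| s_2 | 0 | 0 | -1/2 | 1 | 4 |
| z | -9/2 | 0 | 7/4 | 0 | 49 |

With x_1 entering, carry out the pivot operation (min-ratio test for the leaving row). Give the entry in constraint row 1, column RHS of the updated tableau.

14

Ratio test on column x_1 — row 1: 7/(1/2) = 14; row 2: entry 0 ≤ 0. Minimum is 14 at row 1 (x_2 leaves); pivot element 1/2.
Divide row 1 by 1/2; eliminate column x_1 from the other rows.
In the new row 1, the RHS entry is the old entry divided by the pivot: 7/(1/2) = 14.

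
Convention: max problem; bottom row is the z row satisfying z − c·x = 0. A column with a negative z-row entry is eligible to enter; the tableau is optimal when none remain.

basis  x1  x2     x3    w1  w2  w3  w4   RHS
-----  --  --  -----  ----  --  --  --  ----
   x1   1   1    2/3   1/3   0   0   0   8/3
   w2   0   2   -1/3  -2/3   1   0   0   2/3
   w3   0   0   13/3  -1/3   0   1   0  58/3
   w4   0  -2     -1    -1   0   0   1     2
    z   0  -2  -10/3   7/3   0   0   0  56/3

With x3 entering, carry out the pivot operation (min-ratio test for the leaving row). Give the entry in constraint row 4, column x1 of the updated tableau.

Ratio test on column x3 — row 1: (8/3)/(2/3) = 4; row 2: entry -1/3 ≤ 0; row 3: (58/3)/(13/3) = 58/13; row 4: entry -1 ≤ 0. Minimum is 4 at row 1 (x1 leaves); pivot element 2/3.
Divide row 1 by 2/3; eliminate column x3 from the other rows.
Row 4 update in column x1: 0 − (-1)·(3/2) = 3/2.

3/2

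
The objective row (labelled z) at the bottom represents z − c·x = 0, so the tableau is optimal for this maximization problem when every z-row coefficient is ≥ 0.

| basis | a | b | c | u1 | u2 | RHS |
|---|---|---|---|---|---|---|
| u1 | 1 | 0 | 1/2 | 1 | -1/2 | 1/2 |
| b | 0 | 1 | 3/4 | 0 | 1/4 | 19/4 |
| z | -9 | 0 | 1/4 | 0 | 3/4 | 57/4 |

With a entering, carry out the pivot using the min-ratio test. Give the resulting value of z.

75/4

Ratio test on column a — row 1: (1/2)/1 = 1/2; row 2: entry 0 ≤ 0. Minimum is 1/2 at row 1 (u1 leaves); pivot element 1.
Pivot on row 1; the z-row RHS becomes 57/4 − (-9)·(1/2) = 75/4.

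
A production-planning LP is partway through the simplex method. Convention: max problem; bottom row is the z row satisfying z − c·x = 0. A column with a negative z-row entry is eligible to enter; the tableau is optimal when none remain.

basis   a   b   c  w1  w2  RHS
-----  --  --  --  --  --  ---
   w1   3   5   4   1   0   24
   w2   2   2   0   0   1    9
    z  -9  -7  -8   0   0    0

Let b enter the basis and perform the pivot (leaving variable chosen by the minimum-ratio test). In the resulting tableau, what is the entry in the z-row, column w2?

Ratio test on column b — row 1: 24/5 = 24/5; row 2: 9/2 = 9/2. Minimum is 9/2 at row 2 (w2 leaves); pivot element 2.
Divide row 2 by 2; eliminate column b from the other rows.
z-row update in column w2: 0 − (-7)·(1/2) = 7/2.

7/2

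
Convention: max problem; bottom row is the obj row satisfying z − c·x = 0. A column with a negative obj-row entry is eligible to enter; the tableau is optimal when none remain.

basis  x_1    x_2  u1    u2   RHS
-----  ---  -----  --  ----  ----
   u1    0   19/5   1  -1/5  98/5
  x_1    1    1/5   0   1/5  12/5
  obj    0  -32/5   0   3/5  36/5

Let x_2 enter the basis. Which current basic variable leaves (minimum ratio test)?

Column x_2 entries and ratios — u1: (98/5)/(19/5) = 98/19; x_1: (12/5)/(1/5) = 12.
Smallest ratio is 98/19 in the row of u1, so u1 leaves.

u1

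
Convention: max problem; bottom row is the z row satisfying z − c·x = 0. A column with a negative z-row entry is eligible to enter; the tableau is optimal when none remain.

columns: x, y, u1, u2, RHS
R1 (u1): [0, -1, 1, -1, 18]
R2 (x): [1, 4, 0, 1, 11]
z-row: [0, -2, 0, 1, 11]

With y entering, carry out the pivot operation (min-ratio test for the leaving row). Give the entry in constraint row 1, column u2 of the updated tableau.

Ratio test on column y — row 1: entry -1 ≤ 0; row 2: 11/4 = 11/4. Minimum is 11/4 at row 2 (x leaves); pivot element 4.
Divide row 2 by 4; eliminate column y from the other rows.
Row 1 update in column u2: -1 − (-1)·(1/4) = -3/4.

-3/4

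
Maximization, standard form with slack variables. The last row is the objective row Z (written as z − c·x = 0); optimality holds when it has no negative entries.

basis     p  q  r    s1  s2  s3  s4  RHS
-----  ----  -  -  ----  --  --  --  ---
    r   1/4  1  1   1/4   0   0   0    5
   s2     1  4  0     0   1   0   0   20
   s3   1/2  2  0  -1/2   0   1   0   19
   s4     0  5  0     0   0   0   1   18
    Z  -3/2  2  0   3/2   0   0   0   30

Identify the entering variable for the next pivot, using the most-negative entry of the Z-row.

Negative Z-row entries: p: -3/2.
The most negative is -3/2 in column p, so p enters.

p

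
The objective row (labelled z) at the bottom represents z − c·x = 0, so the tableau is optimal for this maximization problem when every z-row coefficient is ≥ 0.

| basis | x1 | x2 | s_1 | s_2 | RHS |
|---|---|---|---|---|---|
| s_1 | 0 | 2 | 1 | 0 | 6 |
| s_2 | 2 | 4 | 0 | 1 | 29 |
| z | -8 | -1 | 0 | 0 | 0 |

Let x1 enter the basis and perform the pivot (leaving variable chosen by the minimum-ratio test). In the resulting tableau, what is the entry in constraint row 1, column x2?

Ratio test on column x1 — row 1: entry 0 ≤ 0; row 2: 29/2 = 29/2. Minimum is 29/2 at row 2 (s_2 leaves); pivot element 2.
Divide row 2 by 2; eliminate column x1 from the other rows.
Row 1 update in column x2: 2 − 0·2 = 2.

2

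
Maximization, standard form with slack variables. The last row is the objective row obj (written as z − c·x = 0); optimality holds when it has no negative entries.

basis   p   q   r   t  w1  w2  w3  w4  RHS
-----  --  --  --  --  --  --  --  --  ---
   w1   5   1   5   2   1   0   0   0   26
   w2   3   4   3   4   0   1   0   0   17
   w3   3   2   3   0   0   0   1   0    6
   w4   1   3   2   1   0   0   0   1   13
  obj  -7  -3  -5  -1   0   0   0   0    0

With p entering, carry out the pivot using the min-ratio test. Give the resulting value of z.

Ratio test on column p — row 1: 26/5 = 26/5; row 2: 17/3 = 17/3; row 3: 6/3 = 2; row 4: 13/1 = 13. Minimum is 2 at row 3 (w3 leaves); pivot element 3.
Pivot on row 3; the obj-row RHS becomes 0 − (-7)·2 = 14.

14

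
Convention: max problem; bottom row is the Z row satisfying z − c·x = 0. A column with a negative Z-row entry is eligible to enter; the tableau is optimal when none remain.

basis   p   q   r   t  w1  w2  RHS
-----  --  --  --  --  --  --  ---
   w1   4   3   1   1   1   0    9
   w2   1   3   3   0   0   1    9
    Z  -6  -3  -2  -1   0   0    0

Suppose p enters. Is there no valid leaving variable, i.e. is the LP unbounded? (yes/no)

Column p has positive entries in row(s) 1, 2, so the ratio test bounds it — not unbounded.

no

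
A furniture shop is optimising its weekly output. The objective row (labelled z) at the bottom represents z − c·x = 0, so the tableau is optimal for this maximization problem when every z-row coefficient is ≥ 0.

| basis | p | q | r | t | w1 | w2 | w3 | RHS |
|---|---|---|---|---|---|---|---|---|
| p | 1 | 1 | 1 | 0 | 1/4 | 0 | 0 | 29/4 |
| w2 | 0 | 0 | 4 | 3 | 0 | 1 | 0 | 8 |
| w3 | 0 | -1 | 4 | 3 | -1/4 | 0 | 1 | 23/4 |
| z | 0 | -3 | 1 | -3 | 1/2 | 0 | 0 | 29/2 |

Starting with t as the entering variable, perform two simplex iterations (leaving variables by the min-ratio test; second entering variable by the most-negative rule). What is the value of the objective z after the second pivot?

117/4

Ratio test on column t — row 1: entry 0 ≤ 0; row 2: 8/3 = 8/3; row 3: (23/4)/3 = 23/12. Minimum is 23/12 at row 3 (w3 leaves); pivot element 3.
Pivot on row 3; the z-row RHS becomes 29/2 − (-3)·(23/12) = 81/4.
Next entering variable (most negative z-row entry -4): q.
Ratio test on column q — row 1: (29/4)/1 = 29/4; row 2: (9/4)/1 = 9/4; row 3: entry -1/3 ≤ 0. Minimum is 9/4 at row 2 (w2 leaves); pivot element 1.
After the second pivot the z-row RHS is 81/4 − (-4)·(9/4) = 117/4.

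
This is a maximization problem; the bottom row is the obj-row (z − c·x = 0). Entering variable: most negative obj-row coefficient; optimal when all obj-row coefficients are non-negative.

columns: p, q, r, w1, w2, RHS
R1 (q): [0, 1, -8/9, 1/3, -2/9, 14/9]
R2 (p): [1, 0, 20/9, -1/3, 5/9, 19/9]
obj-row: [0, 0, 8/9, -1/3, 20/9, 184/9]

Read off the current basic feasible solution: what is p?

p is basic (row 2); its value is the RHS of that row, 19/9.

19/9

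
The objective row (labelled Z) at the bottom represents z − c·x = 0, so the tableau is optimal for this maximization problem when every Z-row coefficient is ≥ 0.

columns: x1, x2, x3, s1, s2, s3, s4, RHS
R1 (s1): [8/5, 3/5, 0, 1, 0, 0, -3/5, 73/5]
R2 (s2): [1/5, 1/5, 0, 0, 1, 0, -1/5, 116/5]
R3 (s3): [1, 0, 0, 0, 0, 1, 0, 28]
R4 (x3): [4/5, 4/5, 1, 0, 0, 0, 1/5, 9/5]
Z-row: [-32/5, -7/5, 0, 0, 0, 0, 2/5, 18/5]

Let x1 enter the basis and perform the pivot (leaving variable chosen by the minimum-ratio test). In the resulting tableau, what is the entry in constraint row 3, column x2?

-1

Ratio test on column x1 — row 1: (73/5)/(8/5) = 73/8; row 2: (116/5)/(1/5) = 116; row 3: 28/1 = 28; row 4: (9/5)/(4/5) = 9/4. Minimum is 9/4 at row 4 (x3 leaves); pivot element 4/5.
Divide row 4 by 4/5; eliminate column x1 from the other rows.
Row 3 update in column x2: 0 − 1·1 = -1.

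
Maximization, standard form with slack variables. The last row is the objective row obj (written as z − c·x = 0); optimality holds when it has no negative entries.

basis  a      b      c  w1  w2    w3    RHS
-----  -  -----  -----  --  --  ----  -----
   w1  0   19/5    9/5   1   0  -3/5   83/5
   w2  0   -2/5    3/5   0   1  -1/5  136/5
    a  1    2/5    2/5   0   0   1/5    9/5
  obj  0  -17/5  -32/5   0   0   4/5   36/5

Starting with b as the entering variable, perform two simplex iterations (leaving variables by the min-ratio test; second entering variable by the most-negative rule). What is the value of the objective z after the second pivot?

93/4

Ratio test on column b — row 1: (83/5)/(19/5) = 83/19; row 2: entry -2/5 ≤ 0; row 3: (9/5)/(2/5) = 9/2. Minimum is 83/19 at row 1 (w1 leaves); pivot element 19/5.
Pivot on row 1; the obj-row RHS becomes 36/5 − (-17/5)·(83/19) = 419/19.
Next entering variable (most negative obj-row entry -91/19): c.
Ratio test on column c — row 1: (83/19)/(9/19) = 83/9; row 2: (550/19)/(15/19) = 110/3; row 3: (1/19)/(4/19) = 1/4. Minimum is 1/4 at row 3 (a leaves); pivot element 4/19.
After the second pivot the obj-row RHS is 419/19 − (-91/19)·(1/4) = 93/4.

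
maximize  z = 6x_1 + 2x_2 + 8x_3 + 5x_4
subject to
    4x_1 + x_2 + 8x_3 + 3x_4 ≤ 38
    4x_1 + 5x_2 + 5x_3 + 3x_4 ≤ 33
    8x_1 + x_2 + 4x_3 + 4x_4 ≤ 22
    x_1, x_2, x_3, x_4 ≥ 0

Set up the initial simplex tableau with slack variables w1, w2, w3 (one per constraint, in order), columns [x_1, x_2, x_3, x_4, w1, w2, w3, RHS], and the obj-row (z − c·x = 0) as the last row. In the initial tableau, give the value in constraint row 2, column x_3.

Constraint 2 has coefficient 5 on x_3.

5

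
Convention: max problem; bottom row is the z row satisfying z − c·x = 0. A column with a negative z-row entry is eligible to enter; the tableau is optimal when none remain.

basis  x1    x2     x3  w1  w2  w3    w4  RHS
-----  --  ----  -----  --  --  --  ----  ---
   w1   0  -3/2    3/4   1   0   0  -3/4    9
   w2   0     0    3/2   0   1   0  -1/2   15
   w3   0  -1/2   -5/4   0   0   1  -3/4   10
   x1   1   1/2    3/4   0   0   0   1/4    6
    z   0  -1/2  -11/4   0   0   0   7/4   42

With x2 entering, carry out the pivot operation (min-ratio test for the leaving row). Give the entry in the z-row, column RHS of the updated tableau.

Ratio test on column x2 — row 1: entry -3/2 ≤ 0; row 2: entry 0 ≤ 0; row 3: entry -1/2 ≤ 0; row 4: 6/(1/2) = 12. Minimum is 12 at row 4 (x1 leaves); pivot element 1/2.
Divide row 4 by 1/2; eliminate column x2 from the other rows.
z-row update in column RHS: 42 − (-1/2)·12 = 48.

48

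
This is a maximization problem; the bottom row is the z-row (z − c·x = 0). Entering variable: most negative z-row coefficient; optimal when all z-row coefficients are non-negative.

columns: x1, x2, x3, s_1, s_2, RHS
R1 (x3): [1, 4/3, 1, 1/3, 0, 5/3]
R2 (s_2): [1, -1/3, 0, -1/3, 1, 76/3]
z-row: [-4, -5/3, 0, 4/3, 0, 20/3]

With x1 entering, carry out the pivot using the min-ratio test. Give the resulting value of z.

40/3

Ratio test on column x1 — row 1: (5/3)/1 = 5/3; row 2: (76/3)/1 = 76/3. Minimum is 5/3 at row 1 (x3 leaves); pivot element 1.
Pivot on row 1; the z-row RHS becomes 20/3 − (-4)·(5/3) = 40/3.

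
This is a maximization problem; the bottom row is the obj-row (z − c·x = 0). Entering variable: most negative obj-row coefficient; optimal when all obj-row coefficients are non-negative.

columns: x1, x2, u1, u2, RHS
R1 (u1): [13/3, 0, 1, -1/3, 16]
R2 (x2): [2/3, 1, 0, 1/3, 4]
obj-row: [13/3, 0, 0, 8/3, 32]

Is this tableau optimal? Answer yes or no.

yes

Every obj-row coefficient is ≥ 0, so the tableau is optimal.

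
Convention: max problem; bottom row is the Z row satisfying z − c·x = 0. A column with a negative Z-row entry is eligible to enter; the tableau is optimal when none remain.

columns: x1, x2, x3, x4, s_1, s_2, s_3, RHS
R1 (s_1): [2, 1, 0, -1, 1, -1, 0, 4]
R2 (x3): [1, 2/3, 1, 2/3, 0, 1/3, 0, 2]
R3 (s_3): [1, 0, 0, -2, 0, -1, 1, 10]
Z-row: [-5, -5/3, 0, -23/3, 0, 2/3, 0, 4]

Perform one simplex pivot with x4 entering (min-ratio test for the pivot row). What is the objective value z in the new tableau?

Ratio test on column x4 — row 1: entry -1 ≤ 0; row 2: 2/(2/3) = 3; row 3: entry -2 ≤ 0. Minimum is 3 at row 2 (x3 leaves); pivot element 2/3.
Pivot on row 2; the Z-row RHS becomes 4 − (-23/3)·3 = 27.

27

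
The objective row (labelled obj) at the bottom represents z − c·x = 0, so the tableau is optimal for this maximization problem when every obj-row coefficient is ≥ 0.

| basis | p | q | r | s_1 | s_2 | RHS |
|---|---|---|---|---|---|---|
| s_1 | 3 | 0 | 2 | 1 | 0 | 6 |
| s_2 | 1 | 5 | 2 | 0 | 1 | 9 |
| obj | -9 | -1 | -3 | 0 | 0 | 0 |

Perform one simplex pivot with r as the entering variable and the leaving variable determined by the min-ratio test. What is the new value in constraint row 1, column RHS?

3

Ratio test on column r — row 1: 6/2 = 3; row 2: 9/2 = 9/2. Minimum is 3 at row 1 (s_1 leaves); pivot element 2.
Divide row 1 by 2; eliminate column r from the other rows.
In the new row 1, the RHS entry is the old entry divided by the pivot: 6/2 = 3.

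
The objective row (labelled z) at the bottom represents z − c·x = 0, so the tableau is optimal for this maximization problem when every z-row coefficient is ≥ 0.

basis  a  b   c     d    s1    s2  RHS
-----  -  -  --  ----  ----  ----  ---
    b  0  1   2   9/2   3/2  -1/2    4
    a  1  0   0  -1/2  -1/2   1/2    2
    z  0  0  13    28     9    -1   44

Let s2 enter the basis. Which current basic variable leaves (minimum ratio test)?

a

Column s2 entries and ratios — b: -1/2 ≤ 0, skip; a: 2/(1/2) = 4.
Smallest ratio is 4 in the row of a, so a leaves.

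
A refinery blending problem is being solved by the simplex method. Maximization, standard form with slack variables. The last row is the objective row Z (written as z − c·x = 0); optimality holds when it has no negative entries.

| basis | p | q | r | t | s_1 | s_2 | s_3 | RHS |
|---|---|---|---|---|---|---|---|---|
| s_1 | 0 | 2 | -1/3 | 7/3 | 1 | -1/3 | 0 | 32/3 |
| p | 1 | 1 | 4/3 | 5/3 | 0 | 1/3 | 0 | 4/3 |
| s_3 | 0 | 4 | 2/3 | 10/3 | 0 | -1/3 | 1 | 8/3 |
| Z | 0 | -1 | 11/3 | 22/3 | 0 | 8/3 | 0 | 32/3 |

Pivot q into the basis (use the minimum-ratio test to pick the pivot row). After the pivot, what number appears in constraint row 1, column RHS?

28/3

Ratio test on column q — row 1: (32/3)/2 = 16/3; row 2: (4/3)/1 = 4/3; row 3: (8/3)/4 = 2/3. Minimum is 2/3 at row 3 (s_3 leaves); pivot element 4.
Divide row 3 by 4; eliminate column q from the other rows.
Row 1 update in column RHS: 32/3 − 2·(2/3) = 28/3.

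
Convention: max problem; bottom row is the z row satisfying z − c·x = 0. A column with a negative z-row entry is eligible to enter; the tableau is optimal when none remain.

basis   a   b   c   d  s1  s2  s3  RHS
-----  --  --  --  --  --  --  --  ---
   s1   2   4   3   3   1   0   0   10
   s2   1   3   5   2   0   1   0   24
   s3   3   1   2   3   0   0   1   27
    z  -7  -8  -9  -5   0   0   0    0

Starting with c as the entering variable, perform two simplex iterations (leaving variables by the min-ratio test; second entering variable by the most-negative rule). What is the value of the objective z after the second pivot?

Ratio test on column c — row 1: 10/3 = 10/3; row 2: 24/5 = 24/5; row 3: 27/2 = 27/2. Minimum is 10/3 at row 1 (s1 leaves); pivot element 3.
Pivot on row 1; the z-row RHS becomes 0 − (-9)·(10/3) = 30.
Next entering variable (most negative z-row entry -1): a.
Ratio test on column a — row 1: (10/3)/(2/3) = 5; row 2: entry -7/3 ≤ 0; row 3: (61/3)/(5/3) = 61/5. Minimum is 5 at row 1 (c leaves); pivot element 2/3.
After the second pivot the z-row RHS is 30 − (-1)·5 = 35.

35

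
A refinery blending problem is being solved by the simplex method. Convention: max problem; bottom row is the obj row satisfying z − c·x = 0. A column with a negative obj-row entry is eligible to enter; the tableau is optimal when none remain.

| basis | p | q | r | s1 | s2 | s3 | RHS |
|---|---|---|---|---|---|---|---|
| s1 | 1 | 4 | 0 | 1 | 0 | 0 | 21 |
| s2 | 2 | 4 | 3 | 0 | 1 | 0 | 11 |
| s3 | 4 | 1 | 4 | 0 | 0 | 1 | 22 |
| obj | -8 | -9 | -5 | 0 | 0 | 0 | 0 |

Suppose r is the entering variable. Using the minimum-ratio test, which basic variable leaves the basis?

s2

Column r entries and ratios — s1: 0 ≤ 0, skip; s2: 11/3 = 11/3; s3: 22/4 = 11/2.
Smallest ratio is 11/3 in the row of s2, so s2 leaves.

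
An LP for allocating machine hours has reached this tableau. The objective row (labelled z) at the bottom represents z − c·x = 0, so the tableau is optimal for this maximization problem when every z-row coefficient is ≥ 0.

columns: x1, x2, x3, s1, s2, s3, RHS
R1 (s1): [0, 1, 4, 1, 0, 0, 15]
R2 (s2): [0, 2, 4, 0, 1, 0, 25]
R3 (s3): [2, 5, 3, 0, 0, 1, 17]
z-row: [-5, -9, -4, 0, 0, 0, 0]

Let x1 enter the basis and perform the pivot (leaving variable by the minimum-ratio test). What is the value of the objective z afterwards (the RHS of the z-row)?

Ratio test on column x1 — row 1: entry 0 ≤ 0; row 2: entry 0 ≤ 0; row 3: 17/2 = 17/2. Minimum is 17/2 at row 3 (s3 leaves); pivot element 2.
Pivot on row 3; the z-row RHS becomes 0 − (-5)·(17/2) = 85/2.

85/2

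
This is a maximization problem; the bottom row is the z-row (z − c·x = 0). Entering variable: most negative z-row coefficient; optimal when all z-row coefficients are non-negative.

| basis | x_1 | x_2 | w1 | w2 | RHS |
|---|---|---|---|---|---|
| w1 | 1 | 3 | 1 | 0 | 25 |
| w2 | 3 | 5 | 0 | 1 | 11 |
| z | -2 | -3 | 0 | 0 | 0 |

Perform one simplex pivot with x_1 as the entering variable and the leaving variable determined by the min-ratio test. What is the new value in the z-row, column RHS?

Ratio test on column x_1 — row 1: 25/1 = 25; row 2: 11/3 = 11/3. Minimum is 11/3 at row 2 (w2 leaves); pivot element 3.
Divide row 2 by 3; eliminate column x_1 from the other rows.
z-row update in column RHS: 0 − (-2)·(11/3) = 22/3.

22/3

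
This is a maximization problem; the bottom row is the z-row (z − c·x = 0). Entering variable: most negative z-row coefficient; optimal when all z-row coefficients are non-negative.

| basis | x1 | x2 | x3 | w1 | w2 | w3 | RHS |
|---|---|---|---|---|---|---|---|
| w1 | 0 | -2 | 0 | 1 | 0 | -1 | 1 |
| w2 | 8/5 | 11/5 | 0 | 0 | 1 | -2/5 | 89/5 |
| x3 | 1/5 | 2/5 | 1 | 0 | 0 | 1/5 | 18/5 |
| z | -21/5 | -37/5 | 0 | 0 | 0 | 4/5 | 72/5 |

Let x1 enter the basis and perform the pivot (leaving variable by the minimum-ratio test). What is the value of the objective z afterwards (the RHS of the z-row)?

Ratio test on column x1 — row 1: entry 0 ≤ 0; row 2: (89/5)/(8/5) = 89/8; row 3: (18/5)/(1/5) = 18. Minimum is 89/8 at row 2 (w2 leaves); pivot element 8/5.
Pivot on row 2; the z-row RHS becomes 72/5 − (-21/5)·(89/8) = 489/8.

489/8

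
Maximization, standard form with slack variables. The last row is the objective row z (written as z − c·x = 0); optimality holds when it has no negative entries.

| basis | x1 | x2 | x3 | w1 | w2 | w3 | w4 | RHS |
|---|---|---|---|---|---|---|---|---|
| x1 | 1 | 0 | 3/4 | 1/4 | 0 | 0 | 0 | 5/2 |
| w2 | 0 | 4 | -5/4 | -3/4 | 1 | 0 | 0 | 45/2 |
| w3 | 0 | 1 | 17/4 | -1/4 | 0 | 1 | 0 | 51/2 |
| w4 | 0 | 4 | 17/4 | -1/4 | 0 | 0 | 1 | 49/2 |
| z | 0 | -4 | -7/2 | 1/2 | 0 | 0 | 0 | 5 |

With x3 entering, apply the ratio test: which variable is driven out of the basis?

x1

Column x3 entries and ratios — x1: (5/2)/(3/4) = 10/3; w2: -5/4 ≤ 0, skip; w3: (51/2)/(17/4) = 6; w4: (49/2)/(17/4) = 98/17.
Smallest ratio is 10/3 in the row of x1, so x1 leaves.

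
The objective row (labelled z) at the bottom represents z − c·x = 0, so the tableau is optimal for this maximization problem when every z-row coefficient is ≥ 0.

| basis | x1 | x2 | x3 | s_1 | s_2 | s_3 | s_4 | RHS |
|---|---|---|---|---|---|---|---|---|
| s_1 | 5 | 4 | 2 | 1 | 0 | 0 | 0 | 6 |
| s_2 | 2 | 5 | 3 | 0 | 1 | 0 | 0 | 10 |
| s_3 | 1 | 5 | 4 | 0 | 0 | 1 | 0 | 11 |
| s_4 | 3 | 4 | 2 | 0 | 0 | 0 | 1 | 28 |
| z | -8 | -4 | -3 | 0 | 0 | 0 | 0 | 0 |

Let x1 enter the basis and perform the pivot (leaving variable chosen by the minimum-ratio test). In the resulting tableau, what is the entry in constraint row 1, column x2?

Ratio test on column x1 — row 1: 6/5 = 6/5; row 2: 10/2 = 5; row 3: 11/1 = 11; row 4: 28/3 = 28/3. Minimum is 6/5 at row 1 (s_1 leaves); pivot element 5.
Divide row 1 by 5; eliminate column x1 from the other rows.
In the new row 1, the x2 entry is the old entry divided by the pivot: 4/5 = 4/5.

4/5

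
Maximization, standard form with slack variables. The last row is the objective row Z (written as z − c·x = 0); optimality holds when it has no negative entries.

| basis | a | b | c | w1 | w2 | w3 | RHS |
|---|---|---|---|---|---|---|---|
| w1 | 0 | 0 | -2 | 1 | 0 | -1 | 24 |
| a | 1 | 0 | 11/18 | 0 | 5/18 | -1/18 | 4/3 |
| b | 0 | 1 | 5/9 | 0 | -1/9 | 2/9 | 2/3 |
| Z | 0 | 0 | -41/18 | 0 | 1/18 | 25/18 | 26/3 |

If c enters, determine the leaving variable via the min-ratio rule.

Column c entries and ratios — w1: -2 ≤ 0, skip; a: (4/3)/(11/18) = 24/11; b: (2/3)/(5/9) = 6/5.
Smallest ratio is 6/5 in the row of b, so b leaves.

b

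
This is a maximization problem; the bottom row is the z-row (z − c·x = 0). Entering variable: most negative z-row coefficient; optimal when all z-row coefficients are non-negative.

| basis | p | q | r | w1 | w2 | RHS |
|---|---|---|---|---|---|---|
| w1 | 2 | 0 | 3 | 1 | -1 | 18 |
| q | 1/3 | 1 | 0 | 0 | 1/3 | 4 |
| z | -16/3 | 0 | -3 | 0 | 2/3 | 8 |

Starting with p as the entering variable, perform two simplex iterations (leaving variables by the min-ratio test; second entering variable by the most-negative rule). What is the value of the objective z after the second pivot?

Ratio test on column p — row 1: 18/2 = 9; row 2: 4/(1/3) = 12. Minimum is 9 at row 1 (w1 leaves); pivot element 2.
Pivot on row 1; the z-row RHS becomes 8 − (-16/3)·9 = 56.
Next entering variable (most negative z-row entry -2): w2.
Ratio test on column w2 — row 1: entry -1/2 ≤ 0; row 2: 1/(1/2) = 2. Minimum is 2 at row 2 (q leaves); pivot element 1/2.
After the second pivot the z-row RHS is 56 − (-2)·2 = 60.

60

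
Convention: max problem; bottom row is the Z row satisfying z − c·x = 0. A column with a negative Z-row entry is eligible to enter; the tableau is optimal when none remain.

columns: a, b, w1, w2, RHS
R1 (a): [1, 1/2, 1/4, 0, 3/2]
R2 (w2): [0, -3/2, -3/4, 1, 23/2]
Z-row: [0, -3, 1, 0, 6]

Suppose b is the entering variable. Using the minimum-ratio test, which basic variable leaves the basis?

a

Column b entries and ratios — a: (3/2)/(1/2) = 3; w2: -3/2 ≤ 0, skip.
Smallest ratio is 3 in the row of a, so a leaves.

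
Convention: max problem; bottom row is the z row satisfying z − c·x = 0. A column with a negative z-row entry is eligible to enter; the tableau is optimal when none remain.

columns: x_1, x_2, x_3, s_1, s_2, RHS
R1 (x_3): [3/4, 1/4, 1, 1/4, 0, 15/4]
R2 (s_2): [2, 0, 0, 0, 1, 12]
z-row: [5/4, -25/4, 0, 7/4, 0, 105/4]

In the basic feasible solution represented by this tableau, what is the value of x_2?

0

x_2 is not in the basis, so in the current basic feasible solution x_2 = 0.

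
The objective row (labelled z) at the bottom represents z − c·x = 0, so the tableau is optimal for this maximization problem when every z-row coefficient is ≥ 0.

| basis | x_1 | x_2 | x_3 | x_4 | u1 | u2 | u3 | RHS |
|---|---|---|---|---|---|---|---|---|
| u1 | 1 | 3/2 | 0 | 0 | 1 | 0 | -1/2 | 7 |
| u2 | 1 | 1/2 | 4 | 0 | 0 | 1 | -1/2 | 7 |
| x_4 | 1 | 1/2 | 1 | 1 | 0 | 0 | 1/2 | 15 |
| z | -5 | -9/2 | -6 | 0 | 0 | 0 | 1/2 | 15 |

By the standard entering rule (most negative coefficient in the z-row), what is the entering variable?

x_3

Negative z-row entries: x_1: -5, x_2: -9/2, x_3: -6.
The most negative is -6 in column x_3, so x_3 enters.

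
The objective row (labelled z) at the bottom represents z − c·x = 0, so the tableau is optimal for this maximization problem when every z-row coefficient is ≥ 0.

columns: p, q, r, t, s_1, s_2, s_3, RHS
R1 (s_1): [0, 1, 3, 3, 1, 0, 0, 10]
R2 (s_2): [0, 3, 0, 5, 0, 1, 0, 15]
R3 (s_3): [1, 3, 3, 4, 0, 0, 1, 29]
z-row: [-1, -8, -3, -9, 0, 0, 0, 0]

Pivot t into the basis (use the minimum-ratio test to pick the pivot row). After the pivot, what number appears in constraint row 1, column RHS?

1

Ratio test on column t — row 1: 10/3 = 10/3; row 2: 15/5 = 3; row 3: 29/4 = 29/4. Minimum is 3 at row 2 (s_2 leaves); pivot element 5.
Divide row 2 by 5; eliminate column t from the other rows.
Row 1 update in column RHS: 10 − 3·3 = 1.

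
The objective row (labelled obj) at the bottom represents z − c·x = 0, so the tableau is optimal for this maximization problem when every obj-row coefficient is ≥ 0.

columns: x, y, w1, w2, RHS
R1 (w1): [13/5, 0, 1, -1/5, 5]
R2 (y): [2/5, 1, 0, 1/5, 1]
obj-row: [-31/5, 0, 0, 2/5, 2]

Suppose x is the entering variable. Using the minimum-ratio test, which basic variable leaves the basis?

Column x entries and ratios — w1: 5/(13/5) = 25/13; y: 1/(2/5) = 5/2.
Smallest ratio is 25/13 in the row of w1, so w1 leaves.

w1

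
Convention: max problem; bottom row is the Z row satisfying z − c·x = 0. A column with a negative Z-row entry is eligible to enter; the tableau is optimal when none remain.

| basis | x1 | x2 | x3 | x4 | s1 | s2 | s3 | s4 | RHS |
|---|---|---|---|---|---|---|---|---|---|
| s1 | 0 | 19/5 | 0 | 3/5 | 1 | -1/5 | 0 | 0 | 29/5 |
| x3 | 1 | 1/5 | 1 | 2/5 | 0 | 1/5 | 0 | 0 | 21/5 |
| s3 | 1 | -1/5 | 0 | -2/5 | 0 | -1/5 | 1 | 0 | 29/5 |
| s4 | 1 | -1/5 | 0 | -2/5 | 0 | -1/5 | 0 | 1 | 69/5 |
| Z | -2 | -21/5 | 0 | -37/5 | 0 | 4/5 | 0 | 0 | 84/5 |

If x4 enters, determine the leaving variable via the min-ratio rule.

Column x4 entries and ratios — s1: (29/5)/(3/5) = 29/3; x3: (21/5)/(2/5) = 21/2; s3: -2/5 ≤ 0, skip; s4: -2/5 ≤ 0, skip.
Smallest ratio is 29/3 in the row of s1, so s1 leaves.

s1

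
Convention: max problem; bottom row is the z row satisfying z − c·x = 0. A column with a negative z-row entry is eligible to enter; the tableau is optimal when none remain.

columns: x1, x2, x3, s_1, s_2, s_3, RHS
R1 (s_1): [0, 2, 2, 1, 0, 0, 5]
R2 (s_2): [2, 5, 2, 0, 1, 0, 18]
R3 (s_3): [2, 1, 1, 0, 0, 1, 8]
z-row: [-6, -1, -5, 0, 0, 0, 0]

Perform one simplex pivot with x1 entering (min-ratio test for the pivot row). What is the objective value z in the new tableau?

Ratio test on column x1 — row 1: entry 0 ≤ 0; row 2: 18/2 = 9; row 3: 8/2 = 4. Minimum is 4 at row 3 (s_3 leaves); pivot element 2.
Pivot on row 3; the z-row RHS becomes 0 − (-6)·4 = 24.

24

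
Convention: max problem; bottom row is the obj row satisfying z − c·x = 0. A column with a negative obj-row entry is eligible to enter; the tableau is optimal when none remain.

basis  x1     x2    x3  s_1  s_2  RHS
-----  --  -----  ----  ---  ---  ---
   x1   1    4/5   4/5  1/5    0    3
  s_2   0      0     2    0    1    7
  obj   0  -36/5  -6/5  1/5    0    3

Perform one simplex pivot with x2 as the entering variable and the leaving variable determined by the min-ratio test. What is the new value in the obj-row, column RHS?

Ratio test on column x2 — row 1: 3/(4/5) = 15/4; row 2: entry 0 ≤ 0. Minimum is 15/4 at row 1 (x1 leaves); pivot element 4/5.
Divide row 1 by 4/5; eliminate column x2 from the other rows.
obj-row update in column RHS: 3 − (-36/5)·(15/4) = 30.

30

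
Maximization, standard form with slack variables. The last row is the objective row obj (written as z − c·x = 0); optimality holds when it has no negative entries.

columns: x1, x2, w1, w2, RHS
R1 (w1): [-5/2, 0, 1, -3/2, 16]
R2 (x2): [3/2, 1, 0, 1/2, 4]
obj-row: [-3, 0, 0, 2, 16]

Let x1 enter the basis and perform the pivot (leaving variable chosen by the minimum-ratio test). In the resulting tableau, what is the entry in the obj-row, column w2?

Ratio test on column x1 — row 1: entry -5/2 ≤ 0; row 2: 4/(3/2) = 8/3. Minimum is 8/3 at row 2 (x2 leaves); pivot element 3/2.
Divide row 2 by 3/2; eliminate column x1 from the other rows.
obj-row update in column w2: 2 − (-3)·(1/3) = 3.

3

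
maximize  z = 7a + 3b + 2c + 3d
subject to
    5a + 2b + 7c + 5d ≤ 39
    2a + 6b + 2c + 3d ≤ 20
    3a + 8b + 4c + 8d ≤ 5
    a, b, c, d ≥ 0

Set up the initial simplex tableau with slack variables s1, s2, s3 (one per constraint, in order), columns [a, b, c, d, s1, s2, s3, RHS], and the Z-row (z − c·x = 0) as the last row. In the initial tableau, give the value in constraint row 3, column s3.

Slack s3 belongs to constraint 3; its column is the unit vector e_3, so the entry in row 3 is 1.

1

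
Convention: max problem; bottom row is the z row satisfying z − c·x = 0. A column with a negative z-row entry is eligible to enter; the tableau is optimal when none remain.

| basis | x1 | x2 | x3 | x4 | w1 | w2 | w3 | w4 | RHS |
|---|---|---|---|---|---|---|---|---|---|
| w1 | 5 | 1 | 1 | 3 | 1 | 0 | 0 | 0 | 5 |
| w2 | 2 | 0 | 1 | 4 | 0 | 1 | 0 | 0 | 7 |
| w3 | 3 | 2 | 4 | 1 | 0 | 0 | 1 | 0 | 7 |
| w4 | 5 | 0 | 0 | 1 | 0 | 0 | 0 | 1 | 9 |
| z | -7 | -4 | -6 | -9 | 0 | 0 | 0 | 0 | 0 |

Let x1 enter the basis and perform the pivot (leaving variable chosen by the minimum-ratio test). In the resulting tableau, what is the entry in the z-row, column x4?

-24/5

Ratio test on column x1 — row 1: 5/5 = 1; row 2: 7/2 = 7/2; row 3: 7/3 = 7/3; row 4: 9/5 = 9/5. Minimum is 1 at row 1 (w1 leaves); pivot element 5.
Divide row 1 by 5; eliminate column x1 from the other rows.
z-row update in column x4: -9 − (-7)·(3/5) = -24/5.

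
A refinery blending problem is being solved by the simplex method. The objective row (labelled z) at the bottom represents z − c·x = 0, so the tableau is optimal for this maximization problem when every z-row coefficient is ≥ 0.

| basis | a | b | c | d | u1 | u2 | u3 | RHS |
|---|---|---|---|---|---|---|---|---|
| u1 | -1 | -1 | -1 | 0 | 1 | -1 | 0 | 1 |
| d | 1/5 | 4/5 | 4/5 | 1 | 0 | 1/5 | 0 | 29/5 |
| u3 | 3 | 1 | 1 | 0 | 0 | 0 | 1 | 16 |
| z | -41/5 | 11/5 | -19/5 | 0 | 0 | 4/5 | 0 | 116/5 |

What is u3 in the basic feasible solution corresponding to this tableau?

u3 is basic (row 3); its value is the RHS of that row, 16.

16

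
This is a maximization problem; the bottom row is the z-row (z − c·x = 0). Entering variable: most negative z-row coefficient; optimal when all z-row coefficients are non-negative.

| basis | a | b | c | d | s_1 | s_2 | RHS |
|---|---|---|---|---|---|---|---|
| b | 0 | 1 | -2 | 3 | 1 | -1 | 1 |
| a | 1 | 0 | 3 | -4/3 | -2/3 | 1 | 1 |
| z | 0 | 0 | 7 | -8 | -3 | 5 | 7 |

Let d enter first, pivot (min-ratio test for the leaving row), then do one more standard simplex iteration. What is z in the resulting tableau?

10

Ratio test on column d — row 1: 1/3 = 1/3; row 2: entry -4/3 ≤ 0. Minimum is 1/3 at row 1 (b leaves); pivot element 3.
Pivot on row 1; the z-row RHS becomes 7 − (-8)·(1/3) = 29/3.
Next entering variable (most negative z-row entry -1/3): s_1.
Ratio test on column s_1 — row 1: (1/3)/(1/3) = 1; row 2: entry -2/9 ≤ 0. Minimum is 1 at row 1 (d leaves); pivot element 1/3.
After the second pivot the z-row RHS is 29/3 − (-1/3)·1 = 10.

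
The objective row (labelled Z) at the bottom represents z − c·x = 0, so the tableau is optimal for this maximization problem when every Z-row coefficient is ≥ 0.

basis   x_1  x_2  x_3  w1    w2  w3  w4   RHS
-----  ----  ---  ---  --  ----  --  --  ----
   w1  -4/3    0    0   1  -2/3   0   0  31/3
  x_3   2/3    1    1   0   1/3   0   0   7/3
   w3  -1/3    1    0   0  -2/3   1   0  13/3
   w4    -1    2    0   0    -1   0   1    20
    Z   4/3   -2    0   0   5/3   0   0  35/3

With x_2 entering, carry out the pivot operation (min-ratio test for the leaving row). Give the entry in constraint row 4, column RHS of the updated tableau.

46/3

Ratio test on column x_2 — row 1: entry 0 ≤ 0; row 2: (7/3)/1 = 7/3; row 3: (13/3)/1 = 13/3; row 4: 20/2 = 10. Minimum is 7/3 at row 2 (x_3 leaves); pivot element 1.
Divide row 2 by 1; eliminate column x_2 from the other rows.
Row 4 update in column RHS: 20 − 2·(7/3) = 46/3.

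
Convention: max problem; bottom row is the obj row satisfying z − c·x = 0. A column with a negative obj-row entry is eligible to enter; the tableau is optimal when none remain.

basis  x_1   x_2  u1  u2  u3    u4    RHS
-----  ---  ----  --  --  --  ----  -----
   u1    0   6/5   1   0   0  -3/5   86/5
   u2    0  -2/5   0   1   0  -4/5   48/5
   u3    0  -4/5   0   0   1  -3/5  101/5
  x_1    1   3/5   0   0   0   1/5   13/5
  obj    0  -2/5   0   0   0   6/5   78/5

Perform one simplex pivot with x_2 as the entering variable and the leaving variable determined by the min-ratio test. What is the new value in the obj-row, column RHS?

52/3

Ratio test on column x_2 — row 1: (86/5)/(6/5) = 43/3; row 2: entry -2/5 ≤ 0; row 3: entry -4/5 ≤ 0; row 4: (13/5)/(3/5) = 13/3. Minimum is 13/3 at row 4 (x_1 leaves); pivot element 3/5.
Divide row 4 by 3/5; eliminate column x_2 from the other rows.
obj-row update in column RHS: 78/5 − (-2/5)·(13/3) = 52/3.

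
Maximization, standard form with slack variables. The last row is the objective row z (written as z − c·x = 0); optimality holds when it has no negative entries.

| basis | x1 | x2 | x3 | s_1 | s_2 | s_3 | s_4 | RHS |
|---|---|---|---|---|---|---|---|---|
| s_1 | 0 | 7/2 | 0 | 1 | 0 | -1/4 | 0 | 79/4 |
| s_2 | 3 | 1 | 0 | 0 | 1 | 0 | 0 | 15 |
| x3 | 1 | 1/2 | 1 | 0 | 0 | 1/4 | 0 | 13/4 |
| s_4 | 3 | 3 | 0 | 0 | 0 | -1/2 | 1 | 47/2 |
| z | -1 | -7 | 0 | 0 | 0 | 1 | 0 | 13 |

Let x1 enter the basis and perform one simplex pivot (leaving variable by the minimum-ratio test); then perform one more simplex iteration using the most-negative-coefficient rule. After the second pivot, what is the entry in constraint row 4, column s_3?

Ratio test on column x1 — row 1: entry 0 ≤ 0; row 2: 15/3 = 5; row 3: (13/4)/1 = 13/4; row 4: (47/2)/3 = 47/6. Minimum is 13/4 at row 3 (x3 leaves); pivot element 1.
Divide row 3 by 1; eliminate column x1 from the other rows.
Second iteration: most negative z-row entry is -13/2 in column x2, so x2 enters.
Ratio test on column x2 — row 1: (79/4)/(7/2) = 79/14; row 2: entry -1/2 ≤ 0; row 3: (13/4)/(1/2) = 13/2; row 4: (55/4)/(3/2) = 55/6. Minimum is 79/14 at row 1 (s_1 leaves); pivot element 7/2.
Divide row 1 by 7/2; eliminate column x2 from the other rows.
After both pivots, the entry at constraint row 4, column s_3 is -8/7.

-8/7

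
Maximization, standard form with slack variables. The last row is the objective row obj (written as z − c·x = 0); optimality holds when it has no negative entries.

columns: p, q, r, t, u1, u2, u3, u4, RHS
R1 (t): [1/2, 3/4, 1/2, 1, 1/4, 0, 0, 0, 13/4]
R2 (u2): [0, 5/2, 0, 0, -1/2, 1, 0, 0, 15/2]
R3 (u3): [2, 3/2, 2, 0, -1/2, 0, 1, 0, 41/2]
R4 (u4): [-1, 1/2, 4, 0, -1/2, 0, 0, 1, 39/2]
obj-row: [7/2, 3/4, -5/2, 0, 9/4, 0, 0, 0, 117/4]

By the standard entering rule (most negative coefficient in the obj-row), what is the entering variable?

Negative obj-row entries: r: -5/2.
The most negative is -5/2 in column r, so r enters.

r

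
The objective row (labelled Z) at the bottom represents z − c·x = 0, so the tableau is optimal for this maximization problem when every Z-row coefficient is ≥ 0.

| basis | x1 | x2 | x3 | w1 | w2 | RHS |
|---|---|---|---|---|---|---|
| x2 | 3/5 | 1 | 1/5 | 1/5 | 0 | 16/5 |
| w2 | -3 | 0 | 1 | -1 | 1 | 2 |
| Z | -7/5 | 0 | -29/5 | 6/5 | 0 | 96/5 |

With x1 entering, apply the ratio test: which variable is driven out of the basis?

Column x1 entries and ratios — x2: (16/5)/(3/5) = 16/3; w2: -3 ≤ 0, skip.
Smallest ratio is 16/3 in the row of x2, so x2 leaves.

x2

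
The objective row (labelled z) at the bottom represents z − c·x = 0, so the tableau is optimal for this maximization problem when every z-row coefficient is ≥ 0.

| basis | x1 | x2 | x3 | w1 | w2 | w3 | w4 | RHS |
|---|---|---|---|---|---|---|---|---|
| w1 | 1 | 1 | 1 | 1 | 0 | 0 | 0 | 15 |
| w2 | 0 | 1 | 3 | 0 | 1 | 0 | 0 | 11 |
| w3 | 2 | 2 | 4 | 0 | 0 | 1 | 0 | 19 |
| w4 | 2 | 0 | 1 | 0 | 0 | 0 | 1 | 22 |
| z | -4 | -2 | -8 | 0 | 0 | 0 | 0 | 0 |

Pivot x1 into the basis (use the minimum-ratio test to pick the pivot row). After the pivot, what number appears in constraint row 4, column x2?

-2

Ratio test on column x1 — row 1: 15/1 = 15; row 2: entry 0 ≤ 0; row 3: 19/2 = 19/2; row 4: 22/2 = 11. Minimum is 19/2 at row 3 (w3 leaves); pivot element 2.
Divide row 3 by 2; eliminate column x1 from the other rows.
Row 4 update in column x2: 0 − 2·1 = -2.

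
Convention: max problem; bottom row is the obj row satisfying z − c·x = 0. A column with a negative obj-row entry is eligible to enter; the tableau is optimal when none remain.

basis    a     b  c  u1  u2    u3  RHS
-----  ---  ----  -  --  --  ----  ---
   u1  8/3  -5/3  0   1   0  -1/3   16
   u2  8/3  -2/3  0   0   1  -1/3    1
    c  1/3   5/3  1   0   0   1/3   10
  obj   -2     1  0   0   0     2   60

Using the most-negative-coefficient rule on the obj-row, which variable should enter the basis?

Negative obj-row entries: a: -2.
The most negative is -2 in column a, so a enters.

a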